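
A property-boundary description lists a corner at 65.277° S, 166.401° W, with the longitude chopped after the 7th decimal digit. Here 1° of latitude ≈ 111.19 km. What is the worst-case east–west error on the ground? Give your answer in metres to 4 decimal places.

0.0047 metres

Truncating at 7 decimal places can drop up to a full unit in the last place, so the longitude may be off by as much as 1e-07°.
One degree of longitude at 65.277° is 111190 × cos 65.277° ≈ 111190 × 0.4182 = 46503.2 m.
Maximum E–W displacement: 1e-07 × 46503.2 = 0.00465032 m.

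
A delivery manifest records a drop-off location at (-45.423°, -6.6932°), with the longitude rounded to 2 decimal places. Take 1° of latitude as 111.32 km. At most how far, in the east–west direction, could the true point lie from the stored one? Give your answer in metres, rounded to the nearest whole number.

Rounding to 2 decimal places leaves the longitude within ±0.005° of the true value.
Parallels shrink by cos φ, so at 45.423° a degree of longitude is 111320 × 0.7019 ≈ 78131.9 m.
So at most 0.005° × 78131.9 ≈ 390.659 m east–west.

391 metres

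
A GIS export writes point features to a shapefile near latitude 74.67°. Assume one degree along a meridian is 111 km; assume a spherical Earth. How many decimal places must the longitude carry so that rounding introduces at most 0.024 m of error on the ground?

6 decimal places

At 74.67° one degree of longitude covers 111000 × cos 74.67° ≈ 111000 × 0.2644 ≈ 29346 m.
N decimal places → at most half a unit in the last place, 0.5 × 10⁻ᴺ° = 29346/2 × 10⁻ᴺ m.
Need 0.5 × 29346 × 10⁻ᴺ ≤ 0.024 → 10⁻ᴺ ≤ 1.636e-06, so N ≥ 5.79.
At 5 places the error can reach 0.147 m, but 6 places keeps it to 0.0147 m.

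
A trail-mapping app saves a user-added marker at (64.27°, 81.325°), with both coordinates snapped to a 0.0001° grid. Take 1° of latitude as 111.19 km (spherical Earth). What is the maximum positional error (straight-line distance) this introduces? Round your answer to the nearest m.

With a 0.0001° grid the true value lies within half a step, ±0.0001°/2 = ±5e-05°, of the stored one.
North–south component: 5e-05° × 111190 = 5.5595 m.
E–W at 64.27°: 5e-05° × 111190 × cos 64.27° = 5e-05 × 111190 × 0.4341 ≈ 2.41355 m.
The two errors are perpendicular, so the maximum displacement is √(5.5595² + 2.41355²) ≈ 6.0608 m.

6 m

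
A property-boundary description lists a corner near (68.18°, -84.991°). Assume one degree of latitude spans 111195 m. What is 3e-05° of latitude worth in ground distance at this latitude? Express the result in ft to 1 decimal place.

10.9 ft

Along a meridian 3e-05° is 3e-05 × 111195 = 3.33585 m.
Converting: 3.33585 m × 3.2808 ft/m ≈ 10.944 ft.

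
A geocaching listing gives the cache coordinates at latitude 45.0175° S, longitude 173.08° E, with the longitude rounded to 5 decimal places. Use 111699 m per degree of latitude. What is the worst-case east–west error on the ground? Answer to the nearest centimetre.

Rounding to 5 decimal places leaves the longitude within ±5e-06° of the true value.
Parallels shrink by cos φ, so at 45.0175° a degree of longitude is 111699 × 0.7069 ≈ 78959 m.
East–west error: 5e-06° × 78959 m/° ≈ 0.394795 m.
That is 0.394795 m = 39.479 cm.

39 centimetres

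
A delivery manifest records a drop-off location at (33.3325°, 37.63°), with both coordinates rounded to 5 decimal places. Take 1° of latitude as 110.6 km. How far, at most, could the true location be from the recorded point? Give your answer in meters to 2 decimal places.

0.72 meters

Rounding to 5 decimal places leaves each coordinate within ±5e-06° of the true value.
N–S: 5e-06° × 110600 m/° = 0.553 m.
Longitude error → 5e-06 × 110600 × cos 33.3325° = 5e-06 × 110600 × 0.8355 ≈ 0.462029 m.
The two errors are perpendicular, so the maximum displacement is √(0.553² + 0.462029²) ≈ 0.720611 m.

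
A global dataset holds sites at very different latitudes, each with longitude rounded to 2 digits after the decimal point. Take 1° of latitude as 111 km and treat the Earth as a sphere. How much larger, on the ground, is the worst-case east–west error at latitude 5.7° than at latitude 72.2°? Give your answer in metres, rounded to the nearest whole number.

Rounding to 2 decimal places leaves the longitude within ±0.005° of the true value.
Error at 5.7° = 0.005° × 111000 × cos 5.7° ≈ 555 × 0.9951 = 552.26 m.
Error at 72.2° = 0.005° × 111000 × cos 72.2° ≈ 555 × 0.3057 = 169.66 m.
So the lower-latitude error exceeds the higher by 552.26 − 169.66 = 382.59 m.

383 metres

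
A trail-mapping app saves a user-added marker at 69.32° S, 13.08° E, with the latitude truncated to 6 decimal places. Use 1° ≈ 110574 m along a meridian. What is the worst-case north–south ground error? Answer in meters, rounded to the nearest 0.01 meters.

Truncating at 6 decimal places can drop up to a full unit in the last place, so the latitude may be off by as much as 1e-06°.
North–south distance: 1e-06° × 110574 m/° = 0.110574 m.

0.11 meters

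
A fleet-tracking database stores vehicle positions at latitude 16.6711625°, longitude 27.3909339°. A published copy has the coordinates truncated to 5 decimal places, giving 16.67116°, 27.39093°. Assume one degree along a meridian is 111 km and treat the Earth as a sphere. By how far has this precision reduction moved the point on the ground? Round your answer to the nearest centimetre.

50 centimetres

The latitude changed by +0.0000025° and the longitude by +0.0000039°.
N–S: 0.0000025° × 111000 m/° = 0.2775 m.
East–west at this latitude: 0.0000039° × 111000 × cos 16.6712° ≈ 0.0000039 × 106334 = 0.414704 m.
Distance: √(0.2775² + 0.414704²) ≈ 0.498985 m.
That is 0.498985 m = 49.898 cm.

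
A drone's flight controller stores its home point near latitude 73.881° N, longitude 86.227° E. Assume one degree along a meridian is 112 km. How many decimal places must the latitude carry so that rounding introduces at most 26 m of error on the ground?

4

One degree of latitude covers 112000 m.
With N decimal places the half-ulp bound is 0.5·10⁻ᴺ°, or 0.5·10⁻ᴺ × 112000 m on the ground.
Setting 56000 × 10⁻ᴺ ≤ 26 gives 10ᴺ ≥ 2154, i.e. N ≥ 3.33.
So 4 decimal places suffice (5.6 m); 3 would allow up to 56 m.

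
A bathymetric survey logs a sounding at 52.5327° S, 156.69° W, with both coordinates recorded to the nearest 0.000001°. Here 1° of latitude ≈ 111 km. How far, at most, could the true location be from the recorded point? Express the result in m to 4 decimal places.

0.0650 m

Rounding to 6 decimal places leaves each coordinate within ±5e-07° of the true value.
N–S: 5e-07° × 111000 m/° = 0.0555 m.
Longitude error → 5e-07 × 111000 × cos 52.5327° = 5e-07 × 111000 × 0.6083 ≈ 0.0337611 m.
The two errors are perpendicular, so the maximum displacement is √(0.0555² + 0.0337611²) ≈ 0.064962 m.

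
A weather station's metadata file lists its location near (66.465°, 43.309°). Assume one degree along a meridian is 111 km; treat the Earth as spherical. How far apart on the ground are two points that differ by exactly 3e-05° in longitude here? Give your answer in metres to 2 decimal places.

1.33 metres

At 66.465° a degree of longitude is 111000 × cos 66.465° ≈ 44323.3 m, so 3e-05° corresponds to 1.3297 m.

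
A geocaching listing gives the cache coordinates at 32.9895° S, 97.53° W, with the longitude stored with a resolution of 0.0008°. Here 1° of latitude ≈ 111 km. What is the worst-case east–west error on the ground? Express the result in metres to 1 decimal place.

37.2 metres

With a 0.0008° grid the true value lies within half a step, ±0.0008°/2 = ±0.0004°, of the stored one.
At latitude 32.9895° a degree of longitude spans 111000 m × cos 32.9895° = 111000 × 0.8388 ≈ 93103.5 m.
So at most 0.0004° × 93103.5 ≈ 37.2414 m east–west.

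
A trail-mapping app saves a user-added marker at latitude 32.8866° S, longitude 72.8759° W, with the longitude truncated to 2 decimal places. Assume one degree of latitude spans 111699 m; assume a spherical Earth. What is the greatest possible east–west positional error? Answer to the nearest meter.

938 meters

Truncating at 2 decimal places can drop up to a full unit in the last place, so the longitude may be off by as much as 0.01°.
At latitude 32.8866° a degree of longitude spans 111699 m × cos 32.8866° = 111699 × 0.8397 ≈ 93798.9 m.
So at most 0.01° × 93798.9 ≈ 937.989 m east–west.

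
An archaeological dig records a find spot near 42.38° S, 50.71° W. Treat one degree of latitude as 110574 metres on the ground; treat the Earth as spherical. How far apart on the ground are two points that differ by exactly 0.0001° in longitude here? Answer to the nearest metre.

8 metres

0.0001° of longitude at 42.38° is 0.0001 × 110574 × cos 42.38° ≈ 0.0001 × 81680 = 8.168 m.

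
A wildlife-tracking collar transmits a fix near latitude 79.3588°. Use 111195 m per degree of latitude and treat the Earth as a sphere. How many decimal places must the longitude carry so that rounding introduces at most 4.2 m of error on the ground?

4 decimal places

At 79.3588° one degree of longitude covers 111195 × cos 79.3588° ≈ 111195 × 0.1847 ≈ 20533.1 m.
Rounding to N decimal places gives at most 0.5 × 10⁻ᴺ degrees of error, i.e. 0.5 × 10⁻ᴺ × 20533.1 m.
Setting 10266.5 × 10⁻ᴺ ≤ 4.2 gives 10ᴺ ≥ 2444, i.e. N ≥ 3.39.
N = 3 would give 10.3 m (too coarse); N = 4 gives 1.03 m ≤ 4.2 m.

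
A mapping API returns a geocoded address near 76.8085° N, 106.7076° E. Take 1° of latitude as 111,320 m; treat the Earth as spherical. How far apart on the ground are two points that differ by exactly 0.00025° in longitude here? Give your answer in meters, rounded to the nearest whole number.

One degree of longitude here spans 111320 × cos 76.8085° = 111320 × 0.2282 ≈ 25403.9 m; 0.00025° of that is 6.35099 m.

6 meters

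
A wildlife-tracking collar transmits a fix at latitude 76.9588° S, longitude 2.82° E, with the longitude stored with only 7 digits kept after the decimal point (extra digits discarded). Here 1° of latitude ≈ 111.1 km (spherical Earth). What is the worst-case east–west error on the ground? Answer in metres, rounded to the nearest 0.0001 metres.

Truncating at 7 decimal places can drop up to a full unit in the last place, so the longitude may be off by as much as 1e-07°.
At latitude 76.9588° a degree of longitude spans 111100 m × cos 76.9588° = 111100 × 0.2257 ≈ 25069.9 m.
Maximum E–W displacement: 1e-07 × 25069.9 = 0.00250699 m.

0.0025 metres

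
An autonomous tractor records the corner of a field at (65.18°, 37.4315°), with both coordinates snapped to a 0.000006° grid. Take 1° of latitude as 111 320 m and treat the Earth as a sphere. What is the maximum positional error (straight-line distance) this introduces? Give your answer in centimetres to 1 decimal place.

36.2 centimetres

With a 0.000006° grid the true value lies within half a step, ±0.000006°/2 = ±3e-06°, of the stored one.
Latitude error → 3e-06 × 111320 = 0.33396 m along the meridian.
E–W at 65.18°: 3e-06° × 111320 × cos 65.18° = 3e-06 × 111320 × 0.4198 ≈ 0.140186 m.
The two errors are perpendicular, so the maximum displacement is √(0.33396² + 0.140186²) ≈ 0.36219 m.
That is 0.36219 m = 36.219 cm.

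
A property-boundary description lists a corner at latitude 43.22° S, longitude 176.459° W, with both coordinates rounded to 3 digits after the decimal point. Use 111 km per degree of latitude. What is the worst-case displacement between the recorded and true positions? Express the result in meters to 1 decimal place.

Rounding to 3 decimal places leaves each coordinate within ±0.0005° of the true value.
N–S: 0.0005° × 111000 m/° = 55.5 m.
E–W at 43.22°: 0.0005° × 111000 × cos 43.22° = 0.0005 × 111000 × 0.7287 ≈ 40.4445 m.
Combining orthogonally: (55.5² + 40.4445²)^½ ≈ 68.6732 m.

68.7 meters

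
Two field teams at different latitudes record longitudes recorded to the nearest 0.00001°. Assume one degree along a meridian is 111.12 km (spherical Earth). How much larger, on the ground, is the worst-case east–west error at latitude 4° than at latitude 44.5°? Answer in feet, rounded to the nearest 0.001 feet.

Rounding to 5 decimal places leaves the longitude within ±5e-06° of the true value.
At 4°: 5e-06° × 111120 × cos 4° = 5e-06 × 111120 × 0.9976 ≈ 0.55425 m.
Error at 44.5° = 5e-06° × 111120 × cos 44.5° ≈ 0.5556 × 0.7133 = 0.39628 m.
So the lower-latitude error exceeds the higher by 0.55425 − 0.39628 = 0.15796 m.
In feet: 0.157965 m ÷ 0.3048 ≈ 0.51826 ft.

0.518 feet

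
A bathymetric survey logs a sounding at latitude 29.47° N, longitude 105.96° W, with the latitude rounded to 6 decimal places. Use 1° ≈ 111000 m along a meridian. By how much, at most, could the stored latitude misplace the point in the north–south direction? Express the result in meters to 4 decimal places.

Rounding to 6 decimal places leaves the latitude within ±5e-07° of the true value.
Along the meridian that is 5e-07° × 111000 m/° = 0.0555 m.

0.0555 meters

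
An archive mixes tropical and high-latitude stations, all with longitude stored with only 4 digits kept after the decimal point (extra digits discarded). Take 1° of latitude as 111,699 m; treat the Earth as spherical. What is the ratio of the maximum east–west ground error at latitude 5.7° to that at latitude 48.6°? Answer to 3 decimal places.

1.505

Truncating at 4 decimal places can drop up to a full unit in the last place, so the longitude may be off by as much as 0.0001°.
Error at 5.7° = 0.0001° × 111699 × cos 5.7° ≈ 11.17 × 0.9951 = 11.115 m.
Error at 48.6° = 0.0001° × 111699 × cos 48.6° ≈ 11.17 × 0.6613 = 7.3868 m.
Ratio: 11.115 / 7.3868 = cos 5.7° / cos 48.6° ≈ 1.5047.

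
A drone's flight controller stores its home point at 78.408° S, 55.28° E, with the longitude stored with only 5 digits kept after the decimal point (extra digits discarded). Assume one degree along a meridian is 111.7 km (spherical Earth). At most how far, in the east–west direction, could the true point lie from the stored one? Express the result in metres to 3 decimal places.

Truncating at 5 decimal places can drop up to a full unit in the last place, so the longitude may be off by as much as 1e-05°.
One degree of longitude at 78.408° is 111700 × cos 78.408° ≈ 111700 × 0.2009 = 22445.1 m.
East–west error: 1e-05° × 22445.1 m/° ≈ 0.224451 m.

0.224 metres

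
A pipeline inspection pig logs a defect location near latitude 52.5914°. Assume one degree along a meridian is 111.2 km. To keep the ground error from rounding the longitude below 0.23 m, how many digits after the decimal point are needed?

At 52.5914° one degree of longitude covers 111200 × cos 52.5914° ≈ 111200 × 0.6075 ≈ 67553.5 m.
N decimal places → at most half a unit in the last place, 0.5 × 10⁻ᴺ° = 67553.5/2 × 10⁻ᴺ m.
Need 0.5 × 67553.5 × 10⁻ᴺ ≤ 0.23 → 10⁻ᴺ ≤ 6.809e-06, so N ≥ 5.17.
So 6 decimal places suffice (0.0338 m); 5 would allow up to 0.338 m.

6 decimal places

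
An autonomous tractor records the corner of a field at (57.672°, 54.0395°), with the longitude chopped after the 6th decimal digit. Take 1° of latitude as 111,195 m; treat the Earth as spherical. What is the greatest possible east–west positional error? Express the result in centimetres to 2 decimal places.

Truncating at 6 decimal places can drop up to a full unit in the last place, so the longitude may be off by as much as 1e-06°.
Parallels shrink by cos φ, so at 57.672° a degree of longitude is 111195 × 0.5348 ≈ 59463.2 m.
Maximum E–W displacement: 1e-06 × 59463.2 = 0.0594632 m.
That is 0.0594632 m = 5.9463 cm.

5.95 centimetres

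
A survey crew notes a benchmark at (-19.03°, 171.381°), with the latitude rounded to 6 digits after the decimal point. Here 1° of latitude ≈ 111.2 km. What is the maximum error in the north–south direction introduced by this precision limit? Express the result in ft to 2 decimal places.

Rounding to 6 decimal places leaves the latitude within ±5e-07° of the true value.
So the N–S error is at most 5e-07 × 111200 = 0.0556 m.
Converting: 0.0556 m × 3.2808 ft/m ≈ 0.18241 ft.

0.18 ft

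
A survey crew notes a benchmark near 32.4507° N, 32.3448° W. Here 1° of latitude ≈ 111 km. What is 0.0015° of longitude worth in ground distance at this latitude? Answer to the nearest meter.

0.0015° of longitude at 32.4507° is 0.0015 × 111000 × cos 32.4507° ≈ 0.0015 × 93667.7 = 140.502 m.

141 meters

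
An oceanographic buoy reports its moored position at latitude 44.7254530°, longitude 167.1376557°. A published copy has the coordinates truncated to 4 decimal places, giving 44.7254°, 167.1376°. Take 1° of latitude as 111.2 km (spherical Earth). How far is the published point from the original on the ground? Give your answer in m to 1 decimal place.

Δlat = 44.7254530 − 44.7254 = +0.0000530°; Δlon = 167.1376557 − 167.1376 = +0.0000557°.
North–south shift: 0.0000530 × 111200 = 5.8936 m.
E–W at 44.7254°: 0.0000557° × 111200 × cos 44.7254° = 0.0000557 × 111200 × 0.7105 ≈ 4.40065 m.
Hypotenuse of the two orthogonal shifts: √(5.8936² + 4.40065²) = 7.35528 m.

7.4 m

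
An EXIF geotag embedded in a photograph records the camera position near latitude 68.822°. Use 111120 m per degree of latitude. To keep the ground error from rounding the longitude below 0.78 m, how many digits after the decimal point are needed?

At 68.822° one degree of longitude covers 111120 × cos 68.822° ≈ 111120 × 0.3613 ≈ 40143.9 m.
Rounding to N decimal places gives at most 0.5 × 10⁻ᴺ degrees of error, i.e. 0.5 × 10⁻ᴺ × 40143.9 m.
Setting 20072 × 10⁻ᴺ ≤ 0.78 gives 10ᴺ ≥ 2.573e+04, i.e. N ≥ 4.41.
So 5 decimal places suffice (0.201 m); 4 would allow up to 2.01 m.

5 decimal places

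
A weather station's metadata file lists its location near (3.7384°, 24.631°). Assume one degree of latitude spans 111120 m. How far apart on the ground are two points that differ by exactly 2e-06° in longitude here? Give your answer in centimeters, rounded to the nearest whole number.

22 centimeters

At 3.7384° a degree of longitude is 111120 × cos 3.7384° ≈ 110884 m, so 2e-06° corresponds to 0.221767 m.
That is 0.221767 m = 22.177 cm.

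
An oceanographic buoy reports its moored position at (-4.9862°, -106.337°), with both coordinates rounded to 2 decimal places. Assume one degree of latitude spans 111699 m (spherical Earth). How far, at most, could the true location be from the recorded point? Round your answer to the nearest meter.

Rounding to 2 decimal places leaves each coordinate within ±0.005° of the true value.
North–south component: 0.005° × 111699 = 558.495 m.
E–W at 4.9862°: 0.005° × 111699 × cos 4.9862° = 0.005 × 111699 × 0.9962 ≈ 556.381 m.
Combining orthogonally: (558.495² + 556.381²)^½ ≈ 788.338 m.

788 meters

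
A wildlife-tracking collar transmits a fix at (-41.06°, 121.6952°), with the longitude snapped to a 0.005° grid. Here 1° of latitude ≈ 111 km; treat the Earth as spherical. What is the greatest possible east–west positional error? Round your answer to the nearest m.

209 m

With a 0.005° grid the true value lies within half a step, ±0.005°/2 = ±0.0025°, of the stored one.
Parallels shrink by cos φ, so at 41.06° a degree of longitude is 111000 × 0.7540 ≈ 83696.5 m.
East–west error: 0.0025° × 83696.5 m/° ≈ 209.241 m.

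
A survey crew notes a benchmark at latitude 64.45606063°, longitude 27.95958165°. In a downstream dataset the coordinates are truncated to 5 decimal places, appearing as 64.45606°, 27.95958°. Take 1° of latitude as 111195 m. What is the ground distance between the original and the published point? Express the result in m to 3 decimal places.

Δlat = 64.45606063 − 64.45606 = +0.00000063°; Δlon = 27.95958165 − 27.95958 = +0.00000165°.
N–S: 0.00000063° × 111195 m/° = 0.0700529 m.
E–W at 64.4561°: 0.00000165° × 111195 × cos 64.4561° = 0.00000165 × 111195 × 0.4312 ≈ 0.0791136 m.
Hypotenuse of the two orthogonal shifts: √(0.0700529² + 0.0791136²) = 0.105671 m.

0.106 m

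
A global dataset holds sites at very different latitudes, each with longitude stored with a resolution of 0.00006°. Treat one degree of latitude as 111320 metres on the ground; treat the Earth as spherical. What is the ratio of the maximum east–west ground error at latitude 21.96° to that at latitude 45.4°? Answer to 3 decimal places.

With a 0.00006° grid the true value lies within half a step, ±0.00006°/2 = ±3e-05°, of the stored one.
At 21.96°: 3e-05° × 111320 × cos 21.96° = 3e-05 × 111320 × 0.9274 ≈ 3.0973 m.
Error at 45.4° = 3e-05° × 111320 × cos 45.4° ≈ 3.3396 × 0.7022 = 2.3449 m.
The ratio reduces to cos 21.96° / cos 45.4° = 0.9274/0.7022 ≈ 1.3209.

1.321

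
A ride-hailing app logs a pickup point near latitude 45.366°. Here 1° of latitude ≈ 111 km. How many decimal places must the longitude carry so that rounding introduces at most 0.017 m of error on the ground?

At 45.366° one degree of longitude covers 111000 × cos 45.366° ≈ 111000 × 0.7026 ≈ 77985.9 m.
With N decimal places the half-ulp bound is 0.5·10⁻ᴺ°, or 0.5·10⁻ᴺ × 77985.9 m on the ground.
Need 0.5 × 77985.9 × 10⁻ᴺ ≤ 0.017 → 10⁻ᴺ ≤ 4.360e-07, so N ≥ 6.36.
N = 6 would give 0.039 m (too coarse); N = 7 gives 0.0039 m ≤ 0.017 m.

7 decimal places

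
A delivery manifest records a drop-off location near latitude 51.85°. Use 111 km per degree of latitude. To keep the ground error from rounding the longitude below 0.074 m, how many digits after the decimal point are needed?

6 decimal places

At 51.85° one degree of longitude covers 111000 × cos 51.85° ≈ 111000 × 0.6177 ≈ 68567.2 m.
With N decimal places the half-ulp bound is 0.5·10⁻ᴺ°, or 0.5·10⁻ᴺ × 68567.2 m on the ground.
Need 0.5 × 68567.2 × 10⁻ᴺ ≤ 0.074 → 10⁻ᴺ ≤ 2.158e-06, so N ≥ 5.67.
So 6 decimal places suffice (0.0343 m); 5 would allow up to 0.343 m.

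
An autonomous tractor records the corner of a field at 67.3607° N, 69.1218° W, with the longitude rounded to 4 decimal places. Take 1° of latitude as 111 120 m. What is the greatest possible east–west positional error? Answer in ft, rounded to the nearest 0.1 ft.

Rounding to 4 decimal places leaves the longitude within ±5e-05° of the true value.
At latitude 67.3607° a degree of longitude spans 111120 m × cos 67.3607° = 111120 × 0.3849 ≈ 42773.3 m.
Maximum E–W displacement: 5e-05 × 42773.3 = 2.13866 m.
In feet: 2.13866 m ÷ 0.3048 ≈ 7.0166 ft.

7.0 ft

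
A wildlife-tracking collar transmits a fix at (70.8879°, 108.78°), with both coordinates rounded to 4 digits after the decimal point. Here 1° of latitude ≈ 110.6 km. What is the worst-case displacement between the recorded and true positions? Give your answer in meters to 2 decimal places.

5.82 meters

Rounding to 4 decimal places leaves each coordinate within ±5e-05° of the true value.
Latitude error → 5e-05 × 110600 = 5.53 m along the meridian.
Longitude error → 5e-05 × 110600 × cos 70.8879° = 5e-05 × 110600 × 0.3274 ≈ 1.81062 m.
Combining orthogonally: (5.53² + 1.81062²)^½ ≈ 5.81887 m.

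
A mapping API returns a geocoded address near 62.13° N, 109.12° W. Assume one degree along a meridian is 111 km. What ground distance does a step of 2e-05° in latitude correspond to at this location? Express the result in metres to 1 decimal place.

Along a meridian 2e-05° is 2e-05 × 111000 = 2.22 m.

2.2 metres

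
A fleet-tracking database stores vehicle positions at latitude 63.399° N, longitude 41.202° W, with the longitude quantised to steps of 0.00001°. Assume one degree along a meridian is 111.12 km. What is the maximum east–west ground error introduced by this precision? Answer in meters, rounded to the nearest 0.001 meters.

With a 0.00001° grid the true value lies within half a step, ±0.00001°/2 = ±5e-06°, of the stored one.
At latitude 63.399° a degree of longitude spans 111120 m × cos 63.399° = 111120 × 0.4478 ≈ 49756.7 m.
So at most 5e-06° × 49756.7 ≈ 0.248784 m east–west.

0.249 meters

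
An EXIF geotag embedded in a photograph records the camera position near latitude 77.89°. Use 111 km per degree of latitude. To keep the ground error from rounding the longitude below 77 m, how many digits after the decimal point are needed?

3

At 77.89° one degree of longitude covers 111000 × cos 77.89° ≈ 111000 × 0.2098 ≈ 23286.6 m.
Rounding to N decimal places gives at most 0.5 × 10⁻ᴺ degrees of error, i.e. 0.5 × 10⁻ᴺ × 23286.6 m.
Setting 11643.3 × 10⁻ᴺ ≤ 77 gives 10ᴺ ≥ 151.2, i.e. N ≥ 2.18.
So 3 decimal places suffice (11.6 m); 2 would allow up to 116 m.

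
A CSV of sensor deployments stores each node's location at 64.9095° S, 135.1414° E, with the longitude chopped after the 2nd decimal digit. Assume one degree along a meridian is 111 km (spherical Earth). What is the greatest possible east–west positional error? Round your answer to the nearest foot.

1544 feet

Truncating at 2 decimal places can drop up to a full unit in the last place, so the longitude may be off by as much as 0.01°.
One degree of longitude at 64.9095° is 111000 × cos 64.9095° ≈ 111000 × 0.4240 = 47069.5 m.
Maximum E–W displacement: 0.01 × 47069.5 = 470.695 m.
In feet: 470.695 m ÷ 0.3048 ≈ 1544.3 ft.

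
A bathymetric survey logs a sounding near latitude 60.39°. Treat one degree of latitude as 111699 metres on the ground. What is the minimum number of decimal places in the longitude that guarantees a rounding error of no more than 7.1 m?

At 60.39° one degree of longitude covers 111699 × cos 60.39° ≈ 111699 × 0.4941 ≈ 55189.8 m.
N decimal places → at most half a unit in the last place, 0.5 × 10⁻ᴺ° = 55189.8/2 × 10⁻ᴺ m.
Need 0.5 × 55189.8 × 10⁻ᴺ ≤ 7.1 → 10⁻ᴺ ≤ 2.573e-04, so N ≥ 3.59.
So 4 decimal places suffice (2.76 m); 3 would allow up to 27.6 m.

4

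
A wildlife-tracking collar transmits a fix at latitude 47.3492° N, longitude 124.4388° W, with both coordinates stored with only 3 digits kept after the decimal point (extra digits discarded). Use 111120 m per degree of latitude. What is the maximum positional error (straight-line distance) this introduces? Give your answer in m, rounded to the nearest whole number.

Truncating at 3 decimal places can drop up to a full unit in the last place, so each coordinate may be off by as much as 0.001°.
N–S: 0.001° × 111120 m/° = 111.12 m.
East–west component at 47.3492°: 0.001° × 111120 × cos 47.3492° ≈ 0.001 × 75286.9 ≈ 75.2869 m.
Combining orthogonally: (111.12² + 75.2869²)^½ ≈ 134.223 m.

134 m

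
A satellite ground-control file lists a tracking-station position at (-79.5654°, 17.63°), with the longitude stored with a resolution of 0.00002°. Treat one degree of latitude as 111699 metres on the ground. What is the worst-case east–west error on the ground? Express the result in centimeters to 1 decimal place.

With a 0.00002° grid the true value lies within half a step, ±0.00002°/2 = ±1e-05°, of the stored one.
One degree of longitude at 79.5654° is 111699 × cos 79.5654° ≈ 111699 × 0.1811 = 20230.1 m.
Maximum E–W displacement: 1e-05 × 20230.1 = 0.202301 m.
That is 0.202301 m = 20.23 cm.

20.2 centimeters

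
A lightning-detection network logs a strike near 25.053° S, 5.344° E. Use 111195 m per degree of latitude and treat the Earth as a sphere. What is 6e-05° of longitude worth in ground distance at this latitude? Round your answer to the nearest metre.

6e-05° of longitude at 25.053° is 6e-05 × 111195 × cos 25.053° ≈ 6e-05 × 100733 = 6.044 m.

6 metres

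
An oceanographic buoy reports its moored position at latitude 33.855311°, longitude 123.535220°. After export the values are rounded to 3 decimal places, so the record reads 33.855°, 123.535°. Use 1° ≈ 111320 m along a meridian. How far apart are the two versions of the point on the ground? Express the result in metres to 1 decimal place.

40.2 metres

Δlat = 33.855311 − 33.855 = +0.000311°; Δlon = 123.535220 − 123.535 = +0.000220°.
N–S: 0.000311° × 111320 m/° = 34.6205 m.
E–W at 33.855°: 0.000220° × 111320 × cos 33.855° = 0.000220 × 111320 × 0.8305 ≈ 20.3381 m.
Combined displacement = (34.6205² + 20.3381²)^½ ≈ 40.1524 m.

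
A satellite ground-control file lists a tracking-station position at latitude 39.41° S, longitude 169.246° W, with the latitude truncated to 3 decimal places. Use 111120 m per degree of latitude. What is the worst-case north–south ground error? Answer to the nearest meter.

Truncating at 3 decimal places can drop up to a full unit in the last place, so the latitude may be off by as much as 0.001°.
So the N–S error is at most 0.001 × 111120 = 111.12 m.

111 meters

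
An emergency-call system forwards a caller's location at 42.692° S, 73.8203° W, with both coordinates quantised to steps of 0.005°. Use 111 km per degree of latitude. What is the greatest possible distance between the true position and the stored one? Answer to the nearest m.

344 m

With a 0.005° grid the true value lies within half a step, ±0.005°/2 = ±0.0025°, of the stored one.
N–S: 0.0025° × 111000 m/° = 277.5 m.
Longitude error → 0.0025 × 111000 × cos 42.692° = 0.0025 × 111000 × 0.7350 ≈ 203.965 m.
Combining orthogonally: (277.5² + 203.965²)^½ ≈ 344.395 m.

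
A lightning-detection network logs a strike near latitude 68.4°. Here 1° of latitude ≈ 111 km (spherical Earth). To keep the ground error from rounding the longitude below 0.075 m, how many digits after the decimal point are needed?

At 68.4° one degree of longitude covers 111000 × cos 68.4° ≈ 111000 × 0.3681 ≈ 40861.8 m.
Rounding to N decimal places gives at most 0.5 × 10⁻ᴺ degrees of error, i.e. 0.5 × 10⁻ᴺ × 40861.8 m.
Need 0.5 × 40861.8 × 10⁻ᴺ ≤ 0.075 → 10⁻ᴺ ≤ 3.671e-06, so N ≥ 5.44.
So 6 decimal places suffice (0.0204 m); 5 would allow up to 0.204 m.

6 decimal places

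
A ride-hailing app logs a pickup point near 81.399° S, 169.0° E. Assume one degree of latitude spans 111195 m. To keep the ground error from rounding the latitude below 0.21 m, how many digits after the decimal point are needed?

One degree of latitude covers 111195 m.
Rounding to N decimal places gives at most 0.5 × 10⁻ᴺ degrees of error, i.e. 0.5 × 10⁻ᴺ × 111195 m.
Need 0.5 × 111195 × 10⁻ᴺ ≤ 0.21 → 10⁻ᴺ ≤ 3.777e-06, so N ≥ 5.42.
At 5 places the error can reach 0.556 m, but 6 places keeps it to 0.0556 m.

6 decimal places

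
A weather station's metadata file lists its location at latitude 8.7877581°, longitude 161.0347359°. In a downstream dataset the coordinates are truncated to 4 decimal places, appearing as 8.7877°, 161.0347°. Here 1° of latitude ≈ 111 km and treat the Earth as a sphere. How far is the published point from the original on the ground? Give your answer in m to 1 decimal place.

7.6 m

The latitude changed by +0.0000581° and the longitude by +0.0000359°.
North–south shift: 0.0000581 × 111000 = 6.4491 m.
East–west at this latitude: 0.0000359° × 111000 × cos 8.7877° ≈ 0.0000359 × 109697 = 3.93812 m.
Hypotenuse of the two orthogonal shifts: √(6.4491² + 3.93812²) = 7.55643 m.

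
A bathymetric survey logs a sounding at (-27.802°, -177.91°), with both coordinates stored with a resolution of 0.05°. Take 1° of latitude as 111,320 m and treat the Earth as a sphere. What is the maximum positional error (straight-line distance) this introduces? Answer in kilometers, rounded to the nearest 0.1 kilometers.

With a 0.05° grid the true value lies within half a step, ±0.05°/2 = ±0.025°, of the stored one.
N–S: 0.025° × 111320 m/° = 2783 m.
East–west component at 27.802°: 0.025° × 111320 × cos 27.802° ≈ 0.025 × 98469.7 ≈ 2461.74 m.
Worst case both components are at the extreme and orthogonal: √(2783² + 2461.74²) ≈ 3715.54 m.
That is 3715.54 m = 3.7155 km.

3.7 kilometers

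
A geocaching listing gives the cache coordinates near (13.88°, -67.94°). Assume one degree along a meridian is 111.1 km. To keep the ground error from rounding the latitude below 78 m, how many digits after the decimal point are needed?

3

One degree of latitude covers 111100 m.
With N decimal places the half-ulp bound is 0.5·10⁻ᴺ°, or 0.5·10⁻ᴺ × 111100 m on the ground.
Need 0.5 × 111100 × 10⁻ᴺ ≤ 78 → 10⁻ᴺ ≤ 1.404e-03, so N ≥ 2.85.
So 3 decimal places suffice (55.6 m); 2 would allow up to 556 m.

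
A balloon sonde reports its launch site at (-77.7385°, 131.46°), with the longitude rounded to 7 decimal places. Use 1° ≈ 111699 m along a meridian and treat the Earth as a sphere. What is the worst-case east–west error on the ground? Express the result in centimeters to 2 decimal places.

Rounding to 7 decimal places leaves the longitude within ±5e-08° of the true value.
Parallels shrink by cos φ, so at 77.7385° a degree of longitude is 111699 × 0.2124 ≈ 23721.9 m.
Maximum E–W displacement: 5e-08 × 23721.9 = 0.0011861 m.
That is 0.0011861 m = 0.11861 cm.

0.12 centimeters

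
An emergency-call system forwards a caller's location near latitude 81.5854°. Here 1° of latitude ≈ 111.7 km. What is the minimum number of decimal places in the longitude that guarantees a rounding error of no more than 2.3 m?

4 decimal places

At 81.5854° one degree of longitude covers 111700 × cos 81.5854° ≈ 111700 × 0.1463 ≈ 16345.6 m.
Rounding to N decimal places gives at most 0.5 × 10⁻ᴺ degrees of error, i.e. 0.5 × 10⁻ᴺ × 16345.6 m.
Setting 8172.82 × 10⁻ᴺ ≤ 2.3 gives 10ᴺ ≥ 3553, i.e. N ≥ 3.55.
At 3 places the error can reach 8.17 m, but 4 places keeps it to 0.817 m.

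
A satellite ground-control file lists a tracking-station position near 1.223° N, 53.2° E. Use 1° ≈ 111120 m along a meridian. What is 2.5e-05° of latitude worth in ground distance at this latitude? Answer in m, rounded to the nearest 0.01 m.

2.78 m

2.5e-05° × 111120 m/° = 2.778 m.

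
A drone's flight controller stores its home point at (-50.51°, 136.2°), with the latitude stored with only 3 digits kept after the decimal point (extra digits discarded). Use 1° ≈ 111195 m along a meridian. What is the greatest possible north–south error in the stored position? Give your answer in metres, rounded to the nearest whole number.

111 metres

Truncating at 3 decimal places can drop up to a full unit in the last place, so the latitude may be off by as much as 0.001°.
Along the meridian that is 0.001° × 111195 m/° = 111.195 m.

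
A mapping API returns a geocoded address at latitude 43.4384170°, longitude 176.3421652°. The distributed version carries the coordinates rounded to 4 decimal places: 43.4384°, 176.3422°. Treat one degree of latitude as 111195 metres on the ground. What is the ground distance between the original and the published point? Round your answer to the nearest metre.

Δlat = 43.4384170 − 43.4384 = +0.0000170°; Δlon = 176.3421652 − 176.3422 = -0.0000348°.
North–south shift: 0.0000170 × 111195 = 1.89031 m.
E–W at 43.4384°: -0.0000348° × 111195 × cos 43.4384° = -0.0000348 × 111195 × 0.7261 ≈ -2.80976 m.
Distance: √(1.89031² + 2.80976²) ≈ 3.38645 m.

3 metres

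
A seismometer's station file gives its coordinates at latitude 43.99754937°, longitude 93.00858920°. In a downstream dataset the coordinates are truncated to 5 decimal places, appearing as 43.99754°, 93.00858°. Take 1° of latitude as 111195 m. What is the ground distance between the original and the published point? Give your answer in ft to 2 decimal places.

Δlat = 43.99754937 − 43.99754 = +0.00000937°; Δlon = 93.00858920 − 93.00858 = +0.00000920°.
North–south shift: 0.00000937 × 111195 = 1.0419 m.
East–west at this latitude: 0.00000920° × 111195 × cos 43.9975° ≈ 0.00000920 × 79990.3 = 0.735911 m.
Hypotenuse of the two orthogonal shifts: √(1.0419² + 0.735911²) = 1.27558 m.
In feet: 1.27558 m ÷ 0.3048 ≈ 4.185 ft.

4.18 ft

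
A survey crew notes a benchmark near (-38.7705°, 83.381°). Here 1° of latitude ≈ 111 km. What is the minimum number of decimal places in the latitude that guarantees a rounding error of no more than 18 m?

One degree of latitude covers 111000 m.
N decimal places → at most half a unit in the last place, 0.5 × 10⁻ᴺ° = 111000/2 × 10⁻ᴺ m.
Setting 55500 × 10⁻ᴺ ≤ 18 gives 10ᴺ ≥ 3083, i.e. N ≥ 3.49.
N = 3 would give 55.5 m (too coarse); N = 4 gives 5.55 m ≤ 18 m.

4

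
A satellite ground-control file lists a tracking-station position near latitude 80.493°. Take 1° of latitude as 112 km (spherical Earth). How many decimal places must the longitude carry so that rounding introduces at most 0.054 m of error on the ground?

6 decimal places

At 80.493° one degree of longitude covers 112000 × cos 80.493° ≈ 112000 × 0.1652 ≈ 18498.8 m.
With N decimal places the half-ulp bound is 0.5·10⁻ᴺ°, or 0.5·10⁻ᴺ × 18498.8 m on the ground.
Setting 9249.41 × 10⁻ᴺ ≤ 0.054 gives 10ᴺ ≥ 1.713e+05, i.e. N ≥ 5.23.
At 5 places the error can reach 0.0925 m, but 6 places keeps it to 0.00925 m.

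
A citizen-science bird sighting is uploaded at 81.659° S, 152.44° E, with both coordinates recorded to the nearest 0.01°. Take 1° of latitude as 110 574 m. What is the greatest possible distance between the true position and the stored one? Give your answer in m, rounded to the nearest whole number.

559 m

Rounding to 2 decimal places leaves each coordinate within ±0.005° of the true value.
North–south component: 0.005° × 110574 = 552.87 m.
E–W at 81.659°: 0.005° × 110574 × cos 81.659° = 0.005 × 110574 × 0.1451 ≈ 80.2017 m.
The two errors are perpendicular, so the maximum displacement is √(552.87² + 80.2017²) ≈ 558.657 m.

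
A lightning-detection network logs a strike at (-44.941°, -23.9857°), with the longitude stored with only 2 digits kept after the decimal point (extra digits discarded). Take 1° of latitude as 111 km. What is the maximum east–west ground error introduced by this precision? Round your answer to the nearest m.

786 m

Truncating at 2 decimal places can drop up to a full unit in the last place, so the longitude may be off by as much as 0.01°.
At latitude 44.941° a degree of longitude spans 111000 m × cos 44.941° = 111000 × 0.7078 ≈ 78569.6 m.
So at most 0.01° × 78569.6 ≈ 785.696 m east–west.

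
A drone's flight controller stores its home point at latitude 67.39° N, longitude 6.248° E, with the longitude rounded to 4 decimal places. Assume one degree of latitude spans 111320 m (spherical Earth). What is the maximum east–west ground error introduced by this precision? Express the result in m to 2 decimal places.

Rounding to 4 decimal places leaves the longitude within ±5e-05° of the true value.
At latitude 67.39° a degree of longitude spans 111320 m × cos 67.39° = 111320 × 0.3845 ≈ 42797.7 m.
Maximum E–W displacement: 5e-05 × 42797.7 = 2.13988 m.

2.14 m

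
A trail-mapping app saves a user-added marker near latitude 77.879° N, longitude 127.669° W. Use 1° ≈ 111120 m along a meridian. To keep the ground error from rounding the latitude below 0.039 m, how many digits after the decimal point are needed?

One degree of latitude covers 111120 m.
Rounding to N decimal places gives at most 0.5 × 10⁻ᴺ degrees of error, i.e. 0.5 × 10⁻ᴺ × 111120 m.
Need 0.5 × 111120 × 10⁻ᴺ ≤ 0.039 → 10⁻ᴺ ≤ 7.019e-07, so N ≥ 6.15.
N = 6 would give 0.0556 m (too coarse); N = 7 gives 0.00556 m ≤ 0.039 m.

7 decimal places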